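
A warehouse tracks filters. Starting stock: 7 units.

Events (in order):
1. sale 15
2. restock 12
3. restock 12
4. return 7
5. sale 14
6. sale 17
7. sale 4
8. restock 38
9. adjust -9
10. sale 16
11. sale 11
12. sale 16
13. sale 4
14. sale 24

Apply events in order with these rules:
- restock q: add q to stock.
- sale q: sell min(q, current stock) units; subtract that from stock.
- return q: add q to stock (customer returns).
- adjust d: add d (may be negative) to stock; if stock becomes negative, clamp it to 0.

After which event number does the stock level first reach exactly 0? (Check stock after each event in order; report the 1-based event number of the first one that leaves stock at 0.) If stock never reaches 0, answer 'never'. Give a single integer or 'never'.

Answer: 1

Derivation:
Processing events:
Start: stock = 7
  Event 1 (sale 15): sell min(15,7)=7. stock: 7 - 7 = 0. total_sold = 7
  Event 2 (restock 12): 0 + 12 = 12
  Event 3 (restock 12): 12 + 12 = 24
  Event 4 (return 7): 24 + 7 = 31
  Event 5 (sale 14): sell min(14,31)=14. stock: 31 - 14 = 17. total_sold = 21
  Event 6 (sale 17): sell min(17,17)=17. stock: 17 - 17 = 0. total_sold = 38
  Event 7 (sale 4): sell min(4,0)=0. stock: 0 - 0 = 0. total_sold = 38
  Event 8 (restock 38): 0 + 38 = 38
  Event 9 (adjust -9): 38 + -9 = 29
  Event 10 (sale 16): sell min(16,29)=16. stock: 29 - 16 = 13. total_sold = 54
  Event 11 (sale 11): sell min(11,13)=11. stock: 13 - 11 = 2. total_sold = 65
  Event 12 (sale 16): sell min(16,2)=2. stock: 2 - 2 = 0. total_sold = 67
  Event 13 (sale 4): sell min(4,0)=0. stock: 0 - 0 = 0. total_sold = 67
  Event 14 (sale 24): sell min(24,0)=0. stock: 0 - 0 = 0. total_sold = 67
Final: stock = 0, total_sold = 67

First zero at event 1.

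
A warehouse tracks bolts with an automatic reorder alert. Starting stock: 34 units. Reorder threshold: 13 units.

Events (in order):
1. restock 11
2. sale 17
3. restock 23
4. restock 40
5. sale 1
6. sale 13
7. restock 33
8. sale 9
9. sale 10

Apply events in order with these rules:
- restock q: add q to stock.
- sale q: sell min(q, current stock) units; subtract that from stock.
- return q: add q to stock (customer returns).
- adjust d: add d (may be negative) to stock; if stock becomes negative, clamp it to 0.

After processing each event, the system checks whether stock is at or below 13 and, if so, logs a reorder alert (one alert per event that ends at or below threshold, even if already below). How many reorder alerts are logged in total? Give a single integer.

Processing events:
Start: stock = 34
  Event 1 (restock 11): 34 + 11 = 45
  Event 2 (sale 17): sell min(17,45)=17. stock: 45 - 17 = 28. total_sold = 17
  Event 3 (restock 23): 28 + 23 = 51
  Event 4 (restock 40): 51 + 40 = 91
  Event 5 (sale 1): sell min(1,91)=1. stock: 91 - 1 = 90. total_sold = 18
  Event 6 (sale 13): sell min(13,90)=13. stock: 90 - 13 = 77. total_sold = 31
  Event 7 (restock 33): 77 + 33 = 110
  Event 8 (sale 9): sell min(9,110)=9. stock: 110 - 9 = 101. total_sold = 40
  Event 9 (sale 10): sell min(10,101)=10. stock: 101 - 10 = 91. total_sold = 50
Final: stock = 91, total_sold = 50

Checking against threshold 13:
  After event 1: stock=45 > 13
  After event 2: stock=28 > 13
  After event 3: stock=51 > 13
  After event 4: stock=91 > 13
  After event 5: stock=90 > 13
  After event 6: stock=77 > 13
  After event 7: stock=110 > 13
  After event 8: stock=101 > 13
  After event 9: stock=91 > 13
Alert events: []. Count = 0

Answer: 0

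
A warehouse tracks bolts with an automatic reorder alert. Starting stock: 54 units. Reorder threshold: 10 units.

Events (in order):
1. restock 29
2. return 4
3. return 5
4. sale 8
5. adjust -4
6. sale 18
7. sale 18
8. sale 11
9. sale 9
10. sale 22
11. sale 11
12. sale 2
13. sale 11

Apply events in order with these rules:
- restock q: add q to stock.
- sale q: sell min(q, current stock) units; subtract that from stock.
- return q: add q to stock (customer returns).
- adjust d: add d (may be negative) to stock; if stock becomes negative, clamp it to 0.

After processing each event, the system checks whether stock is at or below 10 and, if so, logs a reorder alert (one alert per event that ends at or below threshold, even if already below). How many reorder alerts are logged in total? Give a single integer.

Answer: 4

Derivation:
Processing events:
Start: stock = 54
  Event 1 (restock 29): 54 + 29 = 83
  Event 2 (return 4): 83 + 4 = 87
  Event 3 (return 5): 87 + 5 = 92
  Event 4 (sale 8): sell min(8,92)=8. stock: 92 - 8 = 84. total_sold = 8
  Event 5 (adjust -4): 84 + -4 = 80
  Event 6 (sale 18): sell min(18,80)=18. stock: 80 - 18 = 62. total_sold = 26
  Event 7 (sale 18): sell min(18,62)=18. stock: 62 - 18 = 44. total_sold = 44
  Event 8 (sale 11): sell min(11,44)=11. stock: 44 - 11 = 33. total_sold = 55
  Event 9 (sale 9): sell min(9,33)=9. stock: 33 - 9 = 24. total_sold = 64
  Event 10 (sale 22): sell min(22,24)=22. stock: 24 - 22 = 2. total_sold = 86
  Event 11 (sale 11): sell min(11,2)=2. stock: 2 - 2 = 0. total_sold = 88
  Event 12 (sale 2): sell min(2,0)=0. stock: 0 - 0 = 0. total_sold = 88
  Event 13 (sale 11): sell min(11,0)=0. stock: 0 - 0 = 0. total_sold = 88
Final: stock = 0, total_sold = 88

Checking against threshold 10:
  After event 1: stock=83 > 10
  After event 2: stock=87 > 10
  After event 3: stock=92 > 10
  After event 4: stock=84 > 10
  After event 5: stock=80 > 10
  After event 6: stock=62 > 10
  After event 7: stock=44 > 10
  After event 8: stock=33 > 10
  After event 9: stock=24 > 10
  After event 10: stock=2 <= 10 -> ALERT
  After event 11: stock=0 <= 10 -> ALERT
  After event 12: stock=0 <= 10 -> ALERT
  After event 13: stock=0 <= 10 -> ALERT
Alert events: [10, 11, 12, 13]. Count = 4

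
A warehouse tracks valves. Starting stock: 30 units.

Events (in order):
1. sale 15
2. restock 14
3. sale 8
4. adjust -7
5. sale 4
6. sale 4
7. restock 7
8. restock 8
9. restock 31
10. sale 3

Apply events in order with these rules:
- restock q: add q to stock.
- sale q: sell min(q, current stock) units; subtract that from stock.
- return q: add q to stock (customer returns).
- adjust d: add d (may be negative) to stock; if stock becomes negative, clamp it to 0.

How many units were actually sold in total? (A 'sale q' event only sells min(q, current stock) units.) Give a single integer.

Answer: 34

Derivation:
Processing events:
Start: stock = 30
  Event 1 (sale 15): sell min(15,30)=15. stock: 30 - 15 = 15. total_sold = 15
  Event 2 (restock 14): 15 + 14 = 29
  Event 3 (sale 8): sell min(8,29)=8. stock: 29 - 8 = 21. total_sold = 23
  Event 4 (adjust -7): 21 + -7 = 14
  Event 5 (sale 4): sell min(4,14)=4. stock: 14 - 4 = 10. total_sold = 27
  Event 6 (sale 4): sell min(4,10)=4. stock: 10 - 4 = 6. total_sold = 31
  Event 7 (restock 7): 6 + 7 = 13
  Event 8 (restock 8): 13 + 8 = 21
  Event 9 (restock 31): 21 + 31 = 52
  Event 10 (sale 3): sell min(3,52)=3. stock: 52 - 3 = 49. total_sold = 34
Final: stock = 49, total_sold = 34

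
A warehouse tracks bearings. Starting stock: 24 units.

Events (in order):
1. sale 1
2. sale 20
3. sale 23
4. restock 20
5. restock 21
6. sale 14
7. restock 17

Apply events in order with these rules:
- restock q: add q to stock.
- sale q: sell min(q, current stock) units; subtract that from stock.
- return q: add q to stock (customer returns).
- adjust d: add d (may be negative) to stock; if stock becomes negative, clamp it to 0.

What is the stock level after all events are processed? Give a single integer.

Answer: 44

Derivation:
Processing events:
Start: stock = 24
  Event 1 (sale 1): sell min(1,24)=1. stock: 24 - 1 = 23. total_sold = 1
  Event 2 (sale 20): sell min(20,23)=20. stock: 23 - 20 = 3. total_sold = 21
  Event 3 (sale 23): sell min(23,3)=3. stock: 3 - 3 = 0. total_sold = 24
  Event 4 (restock 20): 0 + 20 = 20
  Event 5 (restock 21): 20 + 21 = 41
  Event 6 (sale 14): sell min(14,41)=14. stock: 41 - 14 = 27. total_sold = 38
  Event 7 (restock 17): 27 + 17 = 44
Final: stock = 44, total_sold = 38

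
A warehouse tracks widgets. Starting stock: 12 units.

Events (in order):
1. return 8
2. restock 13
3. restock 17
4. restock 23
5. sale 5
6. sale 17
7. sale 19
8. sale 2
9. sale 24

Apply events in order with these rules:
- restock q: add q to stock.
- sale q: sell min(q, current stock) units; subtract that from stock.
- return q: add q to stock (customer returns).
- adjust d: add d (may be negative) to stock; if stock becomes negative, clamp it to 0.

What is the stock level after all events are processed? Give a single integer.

Answer: 6

Derivation:
Processing events:
Start: stock = 12
  Event 1 (return 8): 12 + 8 = 20
  Event 2 (restock 13): 20 + 13 = 33
  Event 3 (restock 17): 33 + 17 = 50
  Event 4 (restock 23): 50 + 23 = 73
  Event 5 (sale 5): sell min(5,73)=5. stock: 73 - 5 = 68. total_sold = 5
  Event 6 (sale 17): sell min(17,68)=17. stock: 68 - 17 = 51. total_sold = 22
  Event 7 (sale 19): sell min(19,51)=19. stock: 51 - 19 = 32. total_sold = 41
  Event 8 (sale 2): sell min(2,32)=2. stock: 32 - 2 = 30. total_sold = 43
  Event 9 (sale 24): sell min(24,30)=24. stock: 30 - 24 = 6. total_sold = 67
Final: stock = 6, total_sold = 67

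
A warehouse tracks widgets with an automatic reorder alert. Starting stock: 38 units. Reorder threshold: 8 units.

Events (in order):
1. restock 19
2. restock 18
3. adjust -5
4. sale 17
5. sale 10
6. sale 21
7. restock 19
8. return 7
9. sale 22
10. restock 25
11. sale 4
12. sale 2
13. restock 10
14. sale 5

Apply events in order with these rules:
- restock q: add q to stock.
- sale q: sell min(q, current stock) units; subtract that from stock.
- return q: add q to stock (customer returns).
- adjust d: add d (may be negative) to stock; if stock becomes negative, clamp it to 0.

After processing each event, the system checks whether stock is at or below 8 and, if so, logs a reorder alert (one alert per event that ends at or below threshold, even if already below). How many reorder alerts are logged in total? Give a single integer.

Processing events:
Start: stock = 38
  Event 1 (restock 19): 38 + 19 = 57
  Event 2 (restock 18): 57 + 18 = 75
  Event 3 (adjust -5): 75 + -5 = 70
  Event 4 (sale 17): sell min(17,70)=17. stock: 70 - 17 = 53. total_sold = 17
  Event 5 (sale 10): sell min(10,53)=10. stock: 53 - 10 = 43. total_sold = 27
  Event 6 (sale 21): sell min(21,43)=21. stock: 43 - 21 = 22. total_sold = 48
  Event 7 (restock 19): 22 + 19 = 41
  Event 8 (return 7): 41 + 7 = 48
  Event 9 (sale 22): sell min(22,48)=22. stock: 48 - 22 = 26. total_sold = 70
  Event 10 (restock 25): 26 + 25 = 51
  Event 11 (sale 4): sell min(4,51)=4. stock: 51 - 4 = 47. total_sold = 74
  Event 12 (sale 2): sell min(2,47)=2. stock: 47 - 2 = 45. total_sold = 76
  Event 13 (restock 10): 45 + 10 = 55
  Event 14 (sale 5): sell min(5,55)=5. stock: 55 - 5 = 50. total_sold = 81
Final: stock = 50, total_sold = 81

Checking against threshold 8:
  After event 1: stock=57 > 8
  After event 2: stock=75 > 8
  After event 3: stock=70 > 8
  After event 4: stock=53 > 8
  After event 5: stock=43 > 8
  After event 6: stock=22 > 8
  After event 7: stock=41 > 8
  After event 8: stock=48 > 8
  After event 9: stock=26 > 8
  After event 10: stock=51 > 8
  After event 11: stock=47 > 8
  After event 12: stock=45 > 8
  After event 13: stock=55 > 8
  After event 14: stock=50 > 8
Alert events: []. Count = 0

Answer: 0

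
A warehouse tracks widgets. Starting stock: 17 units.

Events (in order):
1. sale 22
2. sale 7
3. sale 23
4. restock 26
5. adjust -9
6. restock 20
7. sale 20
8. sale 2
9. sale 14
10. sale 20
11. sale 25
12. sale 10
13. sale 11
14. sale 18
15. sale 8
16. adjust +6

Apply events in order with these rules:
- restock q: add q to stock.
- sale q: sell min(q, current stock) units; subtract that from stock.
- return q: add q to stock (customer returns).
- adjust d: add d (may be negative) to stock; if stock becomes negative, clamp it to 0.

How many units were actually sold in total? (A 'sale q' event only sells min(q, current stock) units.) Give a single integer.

Processing events:
Start: stock = 17
  Event 1 (sale 22): sell min(22,17)=17. stock: 17 - 17 = 0. total_sold = 17
  Event 2 (sale 7): sell min(7,0)=0. stock: 0 - 0 = 0. total_sold = 17
  Event 3 (sale 23): sell min(23,0)=0. stock: 0 - 0 = 0. total_sold = 17
  Event 4 (restock 26): 0 + 26 = 26
  Event 5 (adjust -9): 26 + -9 = 17
  Event 6 (restock 20): 17 + 20 = 37
  Event 7 (sale 20): sell min(20,37)=20. stock: 37 - 20 = 17. total_sold = 37
  Event 8 (sale 2): sell min(2,17)=2. stock: 17 - 2 = 15. total_sold = 39
  Event 9 (sale 14): sell min(14,15)=14. stock: 15 - 14 = 1. total_sold = 53
  Event 10 (sale 20): sell min(20,1)=1. stock: 1 - 1 = 0. total_sold = 54
  Event 11 (sale 25): sell min(25,0)=0. stock: 0 - 0 = 0. total_sold = 54
  Event 12 (sale 10): sell min(10,0)=0. stock: 0 - 0 = 0. total_sold = 54
  Event 13 (sale 11): sell min(11,0)=0. stock: 0 - 0 = 0. total_sold = 54
  Event 14 (sale 18): sell min(18,0)=0. stock: 0 - 0 = 0. total_sold = 54
  Event 15 (sale 8): sell min(8,0)=0. stock: 0 - 0 = 0. total_sold = 54
  Event 16 (adjust +6): 0 + 6 = 6
Final: stock = 6, total_sold = 54

Answer: 54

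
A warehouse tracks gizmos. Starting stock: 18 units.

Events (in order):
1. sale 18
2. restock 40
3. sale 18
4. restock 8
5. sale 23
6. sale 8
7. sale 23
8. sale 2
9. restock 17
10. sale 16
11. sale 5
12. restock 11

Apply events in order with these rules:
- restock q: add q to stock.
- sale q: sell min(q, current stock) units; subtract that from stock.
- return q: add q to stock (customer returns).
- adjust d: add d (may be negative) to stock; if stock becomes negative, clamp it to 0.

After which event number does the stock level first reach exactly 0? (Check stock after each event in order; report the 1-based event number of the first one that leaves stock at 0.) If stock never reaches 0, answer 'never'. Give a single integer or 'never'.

Answer: 1

Derivation:
Processing events:
Start: stock = 18
  Event 1 (sale 18): sell min(18,18)=18. stock: 18 - 18 = 0. total_sold = 18
  Event 2 (restock 40): 0 + 40 = 40
  Event 3 (sale 18): sell min(18,40)=18. stock: 40 - 18 = 22. total_sold = 36
  Event 4 (restock 8): 22 + 8 = 30
  Event 5 (sale 23): sell min(23,30)=23. stock: 30 - 23 = 7. total_sold = 59
  Event 6 (sale 8): sell min(8,7)=7. stock: 7 - 7 = 0. total_sold = 66
  Event 7 (sale 23): sell min(23,0)=0. stock: 0 - 0 = 0. total_sold = 66
  Event 8 (sale 2): sell min(2,0)=0. stock: 0 - 0 = 0. total_sold = 66
  Event 9 (restock 17): 0 + 17 = 17
  Event 10 (sale 16): sell min(16,17)=16. stock: 17 - 16 = 1. total_sold = 82
  Event 11 (sale 5): sell min(5,1)=1. stock: 1 - 1 = 0. total_sold = 83
  Event 12 (restock 11): 0 + 11 = 11
Final: stock = 11, total_sold = 83

First zero at event 1.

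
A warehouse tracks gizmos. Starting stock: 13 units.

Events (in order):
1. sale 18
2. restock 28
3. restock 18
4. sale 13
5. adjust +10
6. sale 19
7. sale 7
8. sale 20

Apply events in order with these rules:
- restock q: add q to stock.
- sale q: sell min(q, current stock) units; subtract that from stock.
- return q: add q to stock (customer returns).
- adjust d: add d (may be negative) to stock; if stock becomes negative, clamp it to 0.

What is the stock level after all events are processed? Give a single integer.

Answer: 0

Derivation:
Processing events:
Start: stock = 13
  Event 1 (sale 18): sell min(18,13)=13. stock: 13 - 13 = 0. total_sold = 13
  Event 2 (restock 28): 0 + 28 = 28
  Event 3 (restock 18): 28 + 18 = 46
  Event 4 (sale 13): sell min(13,46)=13. stock: 46 - 13 = 33. total_sold = 26
  Event 5 (adjust +10): 33 + 10 = 43
  Event 6 (sale 19): sell min(19,43)=19. stock: 43 - 19 = 24. total_sold = 45
  Event 7 (sale 7): sell min(7,24)=7. stock: 24 - 7 = 17. total_sold = 52
  Event 8 (sale 20): sell min(20,17)=17. stock: 17 - 17 = 0. total_sold = 69
Final: stock = 0, total_sold = 69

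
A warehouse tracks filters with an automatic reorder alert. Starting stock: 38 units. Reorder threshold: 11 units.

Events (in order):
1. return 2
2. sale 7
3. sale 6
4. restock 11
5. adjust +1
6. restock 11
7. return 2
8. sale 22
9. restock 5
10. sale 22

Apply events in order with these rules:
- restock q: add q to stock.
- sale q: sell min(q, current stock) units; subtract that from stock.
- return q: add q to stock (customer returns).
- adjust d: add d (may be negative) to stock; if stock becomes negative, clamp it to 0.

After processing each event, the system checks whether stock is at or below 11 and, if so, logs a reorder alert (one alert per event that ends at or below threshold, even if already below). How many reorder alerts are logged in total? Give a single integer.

Processing events:
Start: stock = 38
  Event 1 (return 2): 38 + 2 = 40
  Event 2 (sale 7): sell min(7,40)=7. stock: 40 - 7 = 33. total_sold = 7
  Event 3 (sale 6): sell min(6,33)=6. stock: 33 - 6 = 27. total_sold = 13
  Event 4 (restock 11): 27 + 11 = 38
  Event 5 (adjust +1): 38 + 1 = 39
  Event 6 (restock 11): 39 + 11 = 50
  Event 7 (return 2): 50 + 2 = 52
  Event 8 (sale 22): sell min(22,52)=22. stock: 52 - 22 = 30. total_sold = 35
  Event 9 (restock 5): 30 + 5 = 35
  Event 10 (sale 22): sell min(22,35)=22. stock: 35 - 22 = 13. total_sold = 57
Final: stock = 13, total_sold = 57

Checking against threshold 11:
  After event 1: stock=40 > 11
  After event 2: stock=33 > 11
  After event 3: stock=27 > 11
  After event 4: stock=38 > 11
  After event 5: stock=39 > 11
  After event 6: stock=50 > 11
  After event 7: stock=52 > 11
  After event 8: stock=30 > 11
  After event 9: stock=35 > 11
  After event 10: stock=13 > 11
Alert events: []. Count = 0

Answer: 0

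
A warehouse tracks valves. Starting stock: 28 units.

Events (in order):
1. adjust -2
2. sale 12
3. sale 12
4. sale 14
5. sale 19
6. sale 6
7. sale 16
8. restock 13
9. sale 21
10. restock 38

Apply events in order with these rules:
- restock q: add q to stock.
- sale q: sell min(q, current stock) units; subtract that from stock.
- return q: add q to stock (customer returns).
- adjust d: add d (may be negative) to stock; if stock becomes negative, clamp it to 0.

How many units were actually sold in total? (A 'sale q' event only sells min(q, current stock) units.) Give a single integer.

Processing events:
Start: stock = 28
  Event 1 (adjust -2): 28 + -2 = 26
  Event 2 (sale 12): sell min(12,26)=12. stock: 26 - 12 = 14. total_sold = 12
  Event 3 (sale 12): sell min(12,14)=12. stock: 14 - 12 = 2. total_sold = 24
  Event 4 (sale 14): sell min(14,2)=2. stock: 2 - 2 = 0. total_sold = 26
  Event 5 (sale 19): sell min(19,0)=0. stock: 0 - 0 = 0. total_sold = 26
  Event 6 (sale 6): sell min(6,0)=0. stock: 0 - 0 = 0. total_sold = 26
  Event 7 (sale 16): sell min(16,0)=0. stock: 0 - 0 = 0. total_sold = 26
  Event 8 (restock 13): 0 + 13 = 13
  Event 9 (sale 21): sell min(21,13)=13. stock: 13 - 13 = 0. total_sold = 39
  Event 10 (restock 38): 0 + 38 = 38
Final: stock = 38, total_sold = 39

Answer: 39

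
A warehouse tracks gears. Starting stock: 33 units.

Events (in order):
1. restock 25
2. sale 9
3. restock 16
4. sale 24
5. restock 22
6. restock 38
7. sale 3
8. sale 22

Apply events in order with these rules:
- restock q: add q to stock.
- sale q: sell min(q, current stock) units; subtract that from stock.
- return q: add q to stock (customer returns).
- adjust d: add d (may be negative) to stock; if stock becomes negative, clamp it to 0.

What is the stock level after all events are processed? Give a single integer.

Answer: 76

Derivation:
Processing events:
Start: stock = 33
  Event 1 (restock 25): 33 + 25 = 58
  Event 2 (sale 9): sell min(9,58)=9. stock: 58 - 9 = 49. total_sold = 9
  Event 3 (restock 16): 49 + 16 = 65
  Event 4 (sale 24): sell min(24,65)=24. stock: 65 - 24 = 41. total_sold = 33
  Event 5 (restock 22): 41 + 22 = 63
  Event 6 (restock 38): 63 + 38 = 101
  Event 7 (sale 3): sell min(3,101)=3. stock: 101 - 3 = 98. total_sold = 36
  Event 8 (sale 22): sell min(22,98)=22. stock: 98 - 22 = 76. total_sold = 58
Final: stock = 76, total_sold = 58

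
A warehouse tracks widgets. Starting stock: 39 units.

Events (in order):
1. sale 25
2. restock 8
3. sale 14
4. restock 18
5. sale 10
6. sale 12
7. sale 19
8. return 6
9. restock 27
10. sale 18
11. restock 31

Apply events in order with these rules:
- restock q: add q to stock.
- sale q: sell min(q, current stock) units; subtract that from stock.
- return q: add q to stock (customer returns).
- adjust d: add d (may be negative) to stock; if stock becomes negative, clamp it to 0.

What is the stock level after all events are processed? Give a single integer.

Processing events:
Start: stock = 39
  Event 1 (sale 25): sell min(25,39)=25. stock: 39 - 25 = 14. total_sold = 25
  Event 2 (restock 8): 14 + 8 = 22
  Event 3 (sale 14): sell min(14,22)=14. stock: 22 - 14 = 8. total_sold = 39
  Event 4 (restock 18): 8 + 18 = 26
  Event 5 (sale 10): sell min(10,26)=10. stock: 26 - 10 = 16. total_sold = 49
  Event 6 (sale 12): sell min(12,16)=12. stock: 16 - 12 = 4. total_sold = 61
  Event 7 (sale 19): sell min(19,4)=4. stock: 4 - 4 = 0. total_sold = 65
  Event 8 (return 6): 0 + 6 = 6
  Event 9 (restock 27): 6 + 27 = 33
  Event 10 (sale 18): sell min(18,33)=18. stock: 33 - 18 = 15. total_sold = 83
  Event 11 (restock 31): 15 + 31 = 46
Final: stock = 46, total_sold = 83

Answer: 46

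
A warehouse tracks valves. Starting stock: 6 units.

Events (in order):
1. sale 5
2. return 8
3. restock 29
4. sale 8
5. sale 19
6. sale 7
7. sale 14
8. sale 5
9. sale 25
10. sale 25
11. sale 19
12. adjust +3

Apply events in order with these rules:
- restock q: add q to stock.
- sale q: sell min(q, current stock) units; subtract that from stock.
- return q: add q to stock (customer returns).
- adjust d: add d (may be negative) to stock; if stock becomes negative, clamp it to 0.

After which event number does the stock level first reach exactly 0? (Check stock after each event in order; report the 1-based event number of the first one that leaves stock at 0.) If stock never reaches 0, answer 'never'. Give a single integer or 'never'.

Processing events:
Start: stock = 6
  Event 1 (sale 5): sell min(5,6)=5. stock: 6 - 5 = 1. total_sold = 5
  Event 2 (return 8): 1 + 8 = 9
  Event 3 (restock 29): 9 + 29 = 38
  Event 4 (sale 8): sell min(8,38)=8. stock: 38 - 8 = 30. total_sold = 13
  Event 5 (sale 19): sell min(19,30)=19. stock: 30 - 19 = 11. total_sold = 32
  Event 6 (sale 7): sell min(7,11)=7. stock: 11 - 7 = 4. total_sold = 39
  Event 7 (sale 14): sell min(14,4)=4. stock: 4 - 4 = 0. total_sold = 43
  Event 8 (sale 5): sell min(5,0)=0. stock: 0 - 0 = 0. total_sold = 43
  Event 9 (sale 25): sell min(25,0)=0. stock: 0 - 0 = 0. total_sold = 43
  Event 10 (sale 25): sell min(25,0)=0. stock: 0 - 0 = 0. total_sold = 43
  Event 11 (sale 19): sell min(19,0)=0. stock: 0 - 0 = 0. total_sold = 43
  Event 12 (adjust +3): 0 + 3 = 3
Final: stock = 3, total_sold = 43

First zero at event 7.

Answer: 7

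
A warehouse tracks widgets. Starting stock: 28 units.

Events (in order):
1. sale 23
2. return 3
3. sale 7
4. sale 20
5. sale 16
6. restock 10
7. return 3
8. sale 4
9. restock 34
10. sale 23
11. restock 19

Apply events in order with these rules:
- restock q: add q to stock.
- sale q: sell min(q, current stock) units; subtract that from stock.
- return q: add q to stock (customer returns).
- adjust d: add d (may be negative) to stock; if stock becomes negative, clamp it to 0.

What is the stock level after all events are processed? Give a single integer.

Processing events:
Start: stock = 28
  Event 1 (sale 23): sell min(23,28)=23. stock: 28 - 23 = 5. total_sold = 23
  Event 2 (return 3): 5 + 3 = 8
  Event 3 (sale 7): sell min(7,8)=7. stock: 8 - 7 = 1. total_sold = 30
  Event 4 (sale 20): sell min(20,1)=1. stock: 1 - 1 = 0. total_sold = 31
  Event 5 (sale 16): sell min(16,0)=0. stock: 0 - 0 = 0. total_sold = 31
  Event 6 (restock 10): 0 + 10 = 10
  Event 7 (return 3): 10 + 3 = 13
  Event 8 (sale 4): sell min(4,13)=4. stock: 13 - 4 = 9. total_sold = 35
  Event 9 (restock 34): 9 + 34 = 43
  Event 10 (sale 23): sell min(23,43)=23. stock: 43 - 23 = 20. total_sold = 58
  Event 11 (restock 19): 20 + 19 = 39
Final: stock = 39, total_sold = 58

Answer: 39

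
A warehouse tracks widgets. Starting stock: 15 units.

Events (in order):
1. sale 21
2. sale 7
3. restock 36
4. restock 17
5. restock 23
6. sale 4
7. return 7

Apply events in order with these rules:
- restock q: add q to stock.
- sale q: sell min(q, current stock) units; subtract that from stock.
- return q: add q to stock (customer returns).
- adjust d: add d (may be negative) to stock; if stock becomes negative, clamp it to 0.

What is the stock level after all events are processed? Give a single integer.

Processing events:
Start: stock = 15
  Event 1 (sale 21): sell min(21,15)=15. stock: 15 - 15 = 0. total_sold = 15
  Event 2 (sale 7): sell min(7,0)=0. stock: 0 - 0 = 0. total_sold = 15
  Event 3 (restock 36): 0 + 36 = 36
  Event 4 (restock 17): 36 + 17 = 53
  Event 5 (restock 23): 53 + 23 = 76
  Event 6 (sale 4): sell min(4,76)=4. stock: 76 - 4 = 72. total_sold = 19
  Event 7 (return 7): 72 + 7 = 79
Final: stock = 79, total_sold = 19

Answer: 79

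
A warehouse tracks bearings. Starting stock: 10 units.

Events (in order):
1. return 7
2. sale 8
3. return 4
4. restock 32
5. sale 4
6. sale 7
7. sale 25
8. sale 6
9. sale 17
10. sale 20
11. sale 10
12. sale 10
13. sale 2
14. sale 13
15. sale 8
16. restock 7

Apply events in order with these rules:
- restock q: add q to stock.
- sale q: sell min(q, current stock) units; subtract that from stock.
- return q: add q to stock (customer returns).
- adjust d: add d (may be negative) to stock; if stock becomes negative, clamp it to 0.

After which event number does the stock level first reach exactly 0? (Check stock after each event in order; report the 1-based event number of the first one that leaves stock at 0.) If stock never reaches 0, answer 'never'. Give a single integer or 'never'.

Processing events:
Start: stock = 10
  Event 1 (return 7): 10 + 7 = 17
  Event 2 (sale 8): sell min(8,17)=8. stock: 17 - 8 = 9. total_sold = 8
  Event 3 (return 4): 9 + 4 = 13
  Event 4 (restock 32): 13 + 32 = 45
  Event 5 (sale 4): sell min(4,45)=4. stock: 45 - 4 = 41. total_sold = 12
  Event 6 (sale 7): sell min(7,41)=7. stock: 41 - 7 = 34. total_sold = 19
  Event 7 (sale 25): sell min(25,34)=25. stock: 34 - 25 = 9. total_sold = 44
  Event 8 (sale 6): sell min(6,9)=6. stock: 9 - 6 = 3. total_sold = 50
  Event 9 (sale 17): sell min(17,3)=3. stock: 3 - 3 = 0. total_sold = 53
  Event 10 (sale 20): sell min(20,0)=0. stock: 0 - 0 = 0. total_sold = 53
  Event 11 (sale 10): sell min(10,0)=0. stock: 0 - 0 = 0. total_sold = 53
  Event 12 (sale 10): sell min(10,0)=0. stock: 0 - 0 = 0. total_sold = 53
  Event 13 (sale 2): sell min(2,0)=0. stock: 0 - 0 = 0. total_sold = 53
  Event 14 (sale 13): sell min(13,0)=0. stock: 0 - 0 = 0. total_sold = 53
  Event 15 (sale 8): sell min(8,0)=0. stock: 0 - 0 = 0. total_sold = 53
  Event 16 (restock 7): 0 + 7 = 7
Final: stock = 7, total_sold = 53

First zero at event 9.

Answer: 9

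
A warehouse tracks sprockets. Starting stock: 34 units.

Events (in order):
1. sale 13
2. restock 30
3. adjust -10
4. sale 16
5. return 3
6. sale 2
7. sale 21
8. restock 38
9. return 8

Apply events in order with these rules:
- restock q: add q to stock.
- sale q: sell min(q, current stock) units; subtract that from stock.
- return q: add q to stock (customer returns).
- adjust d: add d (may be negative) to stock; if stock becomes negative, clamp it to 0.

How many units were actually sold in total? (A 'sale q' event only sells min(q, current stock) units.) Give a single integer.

Processing events:
Start: stock = 34
  Event 1 (sale 13): sell min(13,34)=13. stock: 34 - 13 = 21. total_sold = 13
  Event 2 (restock 30): 21 + 30 = 51
  Event 3 (adjust -10): 51 + -10 = 41
  Event 4 (sale 16): sell min(16,41)=16. stock: 41 - 16 = 25. total_sold = 29
  Event 5 (return 3): 25 + 3 = 28
  Event 6 (sale 2): sell min(2,28)=2. stock: 28 - 2 = 26. total_sold = 31
  Event 7 (sale 21): sell min(21,26)=21. stock: 26 - 21 = 5. total_sold = 52
  Event 8 (restock 38): 5 + 38 = 43
  Event 9 (return 8): 43 + 8 = 51
Final: stock = 51, total_sold = 52

Answer: 52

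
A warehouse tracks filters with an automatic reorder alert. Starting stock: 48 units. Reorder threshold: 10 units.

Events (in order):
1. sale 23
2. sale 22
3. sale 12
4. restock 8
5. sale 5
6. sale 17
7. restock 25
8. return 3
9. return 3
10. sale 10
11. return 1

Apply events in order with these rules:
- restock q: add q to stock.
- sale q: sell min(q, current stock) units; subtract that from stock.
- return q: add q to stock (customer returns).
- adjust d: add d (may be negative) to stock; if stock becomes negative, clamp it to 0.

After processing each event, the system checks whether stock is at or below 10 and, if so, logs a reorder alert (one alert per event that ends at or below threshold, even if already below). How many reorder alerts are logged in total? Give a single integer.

Processing events:
Start: stock = 48
  Event 1 (sale 23): sell min(23,48)=23. stock: 48 - 23 = 25. total_sold = 23
  Event 2 (sale 22): sell min(22,25)=22. stock: 25 - 22 = 3. total_sold = 45
  Event 3 (sale 12): sell min(12,3)=3. stock: 3 - 3 = 0. total_sold = 48
  Event 4 (restock 8): 0 + 8 = 8
  Event 5 (sale 5): sell min(5,8)=5. stock: 8 - 5 = 3. total_sold = 53
  Event 6 (sale 17): sell min(17,3)=3. stock: 3 - 3 = 0. total_sold = 56
  Event 7 (restock 25): 0 + 25 = 25
  Event 8 (return 3): 25 + 3 = 28
  Event 9 (return 3): 28 + 3 = 31
  Event 10 (sale 10): sell min(10,31)=10. stock: 31 - 10 = 21. total_sold = 66
  Event 11 (return 1): 21 + 1 = 22
Final: stock = 22, total_sold = 66

Checking against threshold 10:
  After event 1: stock=25 > 10
  After event 2: stock=3 <= 10 -> ALERT
  After event 3: stock=0 <= 10 -> ALERT
  After event 4: stock=8 <= 10 -> ALERT
  After event 5: stock=3 <= 10 -> ALERT
  After event 6: stock=0 <= 10 -> ALERT
  After event 7: stock=25 > 10
  After event 8: stock=28 > 10
  After event 9: stock=31 > 10
  After event 10: stock=21 > 10
  After event 11: stock=22 > 10
Alert events: [2, 3, 4, 5, 6]. Count = 5

Answer: 5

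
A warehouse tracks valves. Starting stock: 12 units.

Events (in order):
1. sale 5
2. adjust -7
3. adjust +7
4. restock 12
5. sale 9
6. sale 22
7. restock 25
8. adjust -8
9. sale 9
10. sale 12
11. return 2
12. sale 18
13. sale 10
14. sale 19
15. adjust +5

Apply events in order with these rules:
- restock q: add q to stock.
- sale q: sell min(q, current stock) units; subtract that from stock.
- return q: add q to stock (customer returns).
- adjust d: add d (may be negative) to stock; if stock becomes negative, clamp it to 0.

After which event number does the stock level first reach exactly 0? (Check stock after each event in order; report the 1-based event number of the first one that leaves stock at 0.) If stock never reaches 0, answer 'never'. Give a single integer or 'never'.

Answer: 2

Derivation:
Processing events:
Start: stock = 12
  Event 1 (sale 5): sell min(5,12)=5. stock: 12 - 5 = 7. total_sold = 5
  Event 2 (adjust -7): 7 + -7 = 0
  Event 3 (adjust +7): 0 + 7 = 7
  Event 4 (restock 12): 7 + 12 = 19
  Event 5 (sale 9): sell min(9,19)=9. stock: 19 - 9 = 10. total_sold = 14
  Event 6 (sale 22): sell min(22,10)=10. stock: 10 - 10 = 0. total_sold = 24
  Event 7 (restock 25): 0 + 25 = 25
  Event 8 (adjust -8): 25 + -8 = 17
  Event 9 (sale 9): sell min(9,17)=9. stock: 17 - 9 = 8. total_sold = 33
  Event 10 (sale 12): sell min(12,8)=8. stock: 8 - 8 = 0. total_sold = 41
  Event 11 (return 2): 0 + 2 = 2
  Event 12 (sale 18): sell min(18,2)=2. stock: 2 - 2 = 0. total_sold = 43
  Event 13 (sale 10): sell min(10,0)=0. stock: 0 - 0 = 0. total_sold = 43
  Event 14 (sale 19): sell min(19,0)=0. stock: 0 - 0 = 0. total_sold = 43
  Event 15 (adjust +5): 0 + 5 = 5
Final: stock = 5, total_sold = 43

First zero at event 2.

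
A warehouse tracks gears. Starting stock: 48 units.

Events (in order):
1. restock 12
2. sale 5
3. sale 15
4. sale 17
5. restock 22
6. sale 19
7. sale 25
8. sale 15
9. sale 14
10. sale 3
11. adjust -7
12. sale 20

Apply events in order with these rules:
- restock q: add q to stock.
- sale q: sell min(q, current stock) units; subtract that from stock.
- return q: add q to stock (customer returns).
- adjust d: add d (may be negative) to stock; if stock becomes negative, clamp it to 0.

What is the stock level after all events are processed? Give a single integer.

Answer: 0

Derivation:
Processing events:
Start: stock = 48
  Event 1 (restock 12): 48 + 12 = 60
  Event 2 (sale 5): sell min(5,60)=5. stock: 60 - 5 = 55. total_sold = 5
  Event 3 (sale 15): sell min(15,55)=15. stock: 55 - 15 = 40. total_sold = 20
  Event 4 (sale 17): sell min(17,40)=17. stock: 40 - 17 = 23. total_sold = 37
  Event 5 (restock 22): 23 + 22 = 45
  Event 6 (sale 19): sell min(19,45)=19. stock: 45 - 19 = 26. total_sold = 56
  Event 7 (sale 25): sell min(25,26)=25. stock: 26 - 25 = 1. total_sold = 81
  Event 8 (sale 15): sell min(15,1)=1. stock: 1 - 1 = 0. total_sold = 82
  Event 9 (sale 14): sell min(14,0)=0. stock: 0 - 0 = 0. total_sold = 82
  Event 10 (sale 3): sell min(3,0)=0. stock: 0 - 0 = 0. total_sold = 82
  Event 11 (adjust -7): 0 + -7 = 0 (clamped to 0)
  Event 12 (sale 20): sell min(20,0)=0. stock: 0 - 0 = 0. total_sold = 82
Final: stock = 0, total_sold = 82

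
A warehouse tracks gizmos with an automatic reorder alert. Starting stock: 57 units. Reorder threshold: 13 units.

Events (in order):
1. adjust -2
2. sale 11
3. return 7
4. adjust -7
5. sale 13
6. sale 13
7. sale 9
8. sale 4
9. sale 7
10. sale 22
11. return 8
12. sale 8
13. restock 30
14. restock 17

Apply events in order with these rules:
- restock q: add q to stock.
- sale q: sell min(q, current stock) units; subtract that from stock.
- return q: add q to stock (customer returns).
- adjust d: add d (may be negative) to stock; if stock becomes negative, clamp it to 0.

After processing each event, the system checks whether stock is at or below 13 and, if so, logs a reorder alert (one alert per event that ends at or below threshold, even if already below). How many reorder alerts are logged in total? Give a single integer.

Processing events:
Start: stock = 57
  Event 1 (adjust -2): 57 + -2 = 55
  Event 2 (sale 11): sell min(11,55)=11. stock: 55 - 11 = 44. total_sold = 11
  Event 3 (return 7): 44 + 7 = 51
  Event 4 (adjust -7): 51 + -7 = 44
  Event 5 (sale 13): sell min(13,44)=13. stock: 44 - 13 = 31. total_sold = 24
  Event 6 (sale 13): sell min(13,31)=13. stock: 31 - 13 = 18. total_sold = 37
  Event 7 (sale 9): sell min(9,18)=9. stock: 18 - 9 = 9. total_sold = 46
  Event 8 (sale 4): sell min(4,9)=4. stock: 9 - 4 = 5. total_sold = 50
  Event 9 (sale 7): sell min(7,5)=5. stock: 5 - 5 = 0. total_sold = 55
  Event 10 (sale 22): sell min(22,0)=0. stock: 0 - 0 = 0. total_sold = 55
  Event 11 (return 8): 0 + 8 = 8
  Event 12 (sale 8): sell min(8,8)=8. stock: 8 - 8 = 0. total_sold = 63
  Event 13 (restock 30): 0 + 30 = 30
  Event 14 (restock 17): 30 + 17 = 47
Final: stock = 47, total_sold = 63

Checking against threshold 13:
  After event 1: stock=55 > 13
  After event 2: stock=44 > 13
  After event 3: stock=51 > 13
  After event 4: stock=44 > 13
  After event 5: stock=31 > 13
  After event 6: stock=18 > 13
  After event 7: stock=9 <= 13 -> ALERT
  After event 8: stock=5 <= 13 -> ALERT
  After event 9: stock=0 <= 13 -> ALERT
  After event 10: stock=0 <= 13 -> ALERT
  After event 11: stock=8 <= 13 -> ALERT
  After event 12: stock=0 <= 13 -> ALERT
  After event 13: stock=30 > 13
  After event 14: stock=47 > 13
Alert events: [7, 8, 9, 10, 11, 12]. Count = 6

Answer: 6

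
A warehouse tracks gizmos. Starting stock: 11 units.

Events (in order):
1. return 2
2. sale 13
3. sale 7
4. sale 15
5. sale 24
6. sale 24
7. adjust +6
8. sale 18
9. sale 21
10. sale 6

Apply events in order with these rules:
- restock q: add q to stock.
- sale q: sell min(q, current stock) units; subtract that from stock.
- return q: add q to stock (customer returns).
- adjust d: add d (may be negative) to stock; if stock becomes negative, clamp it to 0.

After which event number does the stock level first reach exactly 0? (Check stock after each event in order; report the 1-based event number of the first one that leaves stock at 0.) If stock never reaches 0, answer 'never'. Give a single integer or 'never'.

Answer: 2

Derivation:
Processing events:
Start: stock = 11
  Event 1 (return 2): 11 + 2 = 13
  Event 2 (sale 13): sell min(13,13)=13. stock: 13 - 13 = 0. total_sold = 13
  Event 3 (sale 7): sell min(7,0)=0. stock: 0 - 0 = 0. total_sold = 13
  Event 4 (sale 15): sell min(15,0)=0. stock: 0 - 0 = 0. total_sold = 13
  Event 5 (sale 24): sell min(24,0)=0. stock: 0 - 0 = 0. total_sold = 13
  Event 6 (sale 24): sell min(24,0)=0. stock: 0 - 0 = 0. total_sold = 13
  Event 7 (adjust +6): 0 + 6 = 6
  Event 8 (sale 18): sell min(18,6)=6. stock: 6 - 6 = 0. total_sold = 19
  Event 9 (sale 21): sell min(21,0)=0. stock: 0 - 0 = 0. total_sold = 19
  Event 10 (sale 6): sell min(6,0)=0. stock: 0 - 0 = 0. total_sold = 19
Final: stock = 0, total_sold = 19

First zero at event 2.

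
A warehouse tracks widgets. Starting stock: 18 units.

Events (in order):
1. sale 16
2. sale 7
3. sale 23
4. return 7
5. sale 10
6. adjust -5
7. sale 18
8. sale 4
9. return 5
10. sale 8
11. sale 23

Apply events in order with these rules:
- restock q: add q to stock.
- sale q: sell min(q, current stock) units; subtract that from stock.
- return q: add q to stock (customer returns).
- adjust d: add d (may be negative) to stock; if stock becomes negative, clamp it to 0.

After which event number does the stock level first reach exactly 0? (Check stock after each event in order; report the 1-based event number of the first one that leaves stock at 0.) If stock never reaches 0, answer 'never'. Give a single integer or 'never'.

Processing events:
Start: stock = 18
  Event 1 (sale 16): sell min(16,18)=16. stock: 18 - 16 = 2. total_sold = 16
  Event 2 (sale 7): sell min(7,2)=2. stock: 2 - 2 = 0. total_sold = 18
  Event 3 (sale 23): sell min(23,0)=0. stock: 0 - 0 = 0. total_sold = 18
  Event 4 (return 7): 0 + 7 = 7
  Event 5 (sale 10): sell min(10,7)=7. stock: 7 - 7 = 0. total_sold = 25
  Event 6 (adjust -5): 0 + -5 = 0 (clamped to 0)
  Event 7 (sale 18): sell min(18,0)=0. stock: 0 - 0 = 0. total_sold = 25
  Event 8 (sale 4): sell min(4,0)=0. stock: 0 - 0 = 0. total_sold = 25
  Event 9 (return 5): 0 + 5 = 5
  Event 10 (sale 8): sell min(8,5)=5. stock: 5 - 5 = 0. total_sold = 30
  Event 11 (sale 23): sell min(23,0)=0. stock: 0 - 0 = 0. total_sold = 30
Final: stock = 0, total_sold = 30

First zero at event 2.

Answer: 2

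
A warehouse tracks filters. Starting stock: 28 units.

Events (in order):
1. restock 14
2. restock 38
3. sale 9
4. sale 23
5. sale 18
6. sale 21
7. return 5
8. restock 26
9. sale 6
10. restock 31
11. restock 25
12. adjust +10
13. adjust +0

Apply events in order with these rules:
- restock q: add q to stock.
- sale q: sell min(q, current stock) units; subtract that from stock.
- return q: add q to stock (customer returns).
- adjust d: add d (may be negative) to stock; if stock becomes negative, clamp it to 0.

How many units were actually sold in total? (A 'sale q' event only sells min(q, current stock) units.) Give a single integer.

Processing events:
Start: stock = 28
  Event 1 (restock 14): 28 + 14 = 42
  Event 2 (restock 38): 42 + 38 = 80
  Event 3 (sale 9): sell min(9,80)=9. stock: 80 - 9 = 71. total_sold = 9
  Event 4 (sale 23): sell min(23,71)=23. stock: 71 - 23 = 48. total_sold = 32
  Event 5 (sale 18): sell min(18,48)=18. stock: 48 - 18 = 30. total_sold = 50
  Event 6 (sale 21): sell min(21,30)=21. stock: 30 - 21 = 9. total_sold = 71
  Event 7 (return 5): 9 + 5 = 14
  Event 8 (restock 26): 14 + 26 = 40
  Event 9 (sale 6): sell min(6,40)=6. stock: 40 - 6 = 34. total_sold = 77
  Event 10 (restock 31): 34 + 31 = 65
  Event 11 (restock 25): 65 + 25 = 90
  Event 12 (adjust +10): 90 + 10 = 100
  Event 13 (adjust +0): 100 + 0 = 100
Final: stock = 100, total_sold = 77

Answer: 77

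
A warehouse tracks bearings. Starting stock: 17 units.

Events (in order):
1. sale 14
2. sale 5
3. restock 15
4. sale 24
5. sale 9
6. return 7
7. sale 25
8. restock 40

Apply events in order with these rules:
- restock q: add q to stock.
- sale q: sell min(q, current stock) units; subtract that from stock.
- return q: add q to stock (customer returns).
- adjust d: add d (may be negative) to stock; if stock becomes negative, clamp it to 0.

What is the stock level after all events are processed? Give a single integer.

Processing events:
Start: stock = 17
  Event 1 (sale 14): sell min(14,17)=14. stock: 17 - 14 = 3. total_sold = 14
  Event 2 (sale 5): sell min(5,3)=3. stock: 3 - 3 = 0. total_sold = 17
  Event 3 (restock 15): 0 + 15 = 15
  Event 4 (sale 24): sell min(24,15)=15. stock: 15 - 15 = 0. total_sold = 32
  Event 5 (sale 9): sell min(9,0)=0. stock: 0 - 0 = 0. total_sold = 32
  Event 6 (return 7): 0 + 7 = 7
  Event 7 (sale 25): sell min(25,7)=7. stock: 7 - 7 = 0. total_sold = 39
  Event 8 (restock 40): 0 + 40 = 40
Final: stock = 40, total_sold = 39

Answer: 40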